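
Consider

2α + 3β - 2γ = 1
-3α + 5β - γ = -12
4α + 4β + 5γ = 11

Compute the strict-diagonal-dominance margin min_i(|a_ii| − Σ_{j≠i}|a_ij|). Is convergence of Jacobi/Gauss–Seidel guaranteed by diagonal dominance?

row 1: |2| − (3+2) = -3
row 2: |5| − (3+1) = 1
row 3: |5| − (4+4) = -3
minimum over rows = -3 → not strictly diagonally dominant

-3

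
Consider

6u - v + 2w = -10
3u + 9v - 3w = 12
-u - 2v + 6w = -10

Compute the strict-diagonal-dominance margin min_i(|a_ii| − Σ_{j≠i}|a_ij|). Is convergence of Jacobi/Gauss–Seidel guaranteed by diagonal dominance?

row 1: |6| − (1+2) = 3
row 2: |9| − (3+3) = 3
row 3: |6| − (1+2) = 3
minimum over rows = 3 → strictly diagonally dominant (convergence guaranteed)

3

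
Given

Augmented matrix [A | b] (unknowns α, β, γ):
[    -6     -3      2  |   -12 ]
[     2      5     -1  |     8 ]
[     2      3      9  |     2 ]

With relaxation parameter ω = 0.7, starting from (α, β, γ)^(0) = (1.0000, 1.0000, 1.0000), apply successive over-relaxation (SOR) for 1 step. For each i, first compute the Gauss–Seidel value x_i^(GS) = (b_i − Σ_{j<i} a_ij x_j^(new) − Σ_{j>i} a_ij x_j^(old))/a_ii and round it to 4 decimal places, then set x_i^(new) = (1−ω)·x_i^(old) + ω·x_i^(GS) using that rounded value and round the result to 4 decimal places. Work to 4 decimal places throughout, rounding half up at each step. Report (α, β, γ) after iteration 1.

Iteration 1:
  α: GS value = (-12 - (-3)·1.0000 - (2)·1.0000) / (-6) = 1.8333;  α ← (1−ω)·1.0000 + ω·1.8333 = 1.5833
  β: GS value = (8 - (2)·1.5833 - (-1)·1.0000) / (5) = 1.1667;  β ← (1−ω)·1.0000 + ω·1.1667 = 1.1167
  γ: GS value = (2 - (2)·1.5833 - (3)·1.1167) / (9) = -0.5019;  γ ← (1−ω)·1.0000 + ω·-0.5019 = -0.0513

(1.5833, 1.1167, -0.0513)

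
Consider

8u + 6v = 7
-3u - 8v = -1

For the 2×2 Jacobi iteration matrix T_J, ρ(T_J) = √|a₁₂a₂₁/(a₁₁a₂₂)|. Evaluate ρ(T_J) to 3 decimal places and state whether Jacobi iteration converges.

a₁₂a₂₁/(a₁₁a₂₂) = (6)·(-3) / ((8)·(-8)) = 0.281250
ρ = √|0.281250| = √0.281250 = 0.530
ρ < 1, so Jacobi converges

0.530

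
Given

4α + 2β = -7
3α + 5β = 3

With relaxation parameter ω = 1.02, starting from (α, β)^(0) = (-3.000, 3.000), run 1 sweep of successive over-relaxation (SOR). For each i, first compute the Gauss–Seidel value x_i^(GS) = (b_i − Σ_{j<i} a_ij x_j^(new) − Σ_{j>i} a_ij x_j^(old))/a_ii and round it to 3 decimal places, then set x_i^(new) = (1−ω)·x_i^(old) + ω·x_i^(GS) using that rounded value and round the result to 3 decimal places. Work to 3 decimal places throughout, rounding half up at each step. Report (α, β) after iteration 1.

Iteration 1:
  α: GS value = (-7 - (2)·3.000) / (4) = -3.250;  α ← (1−ω)·-3.000 + ω·-3.250 = -3.255
  β: GS value = (3 - (3)·-3.255) / (5) = 2.553;  β ← (1−ω)·3.000 + ω·2.553 = 2.544

(-3.255, 2.544)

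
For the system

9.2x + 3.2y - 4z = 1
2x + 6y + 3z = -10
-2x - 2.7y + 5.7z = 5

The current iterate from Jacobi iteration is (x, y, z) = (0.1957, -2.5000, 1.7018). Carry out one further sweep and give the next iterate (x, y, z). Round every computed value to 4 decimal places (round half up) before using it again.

One sweep:
  x = (1 - (3.2)·-2.5000 - (-4)·1.7018) / (9.2) = 1.7182
  y = (-10 - (2)·0.1957 - (3)·1.7018) / (6) = -2.5828
  z = (5 - (-2)·0.1957 - (-2.7)·-2.5000) / (5.7) = -0.2384

(1.7182, -2.5828, -0.2384)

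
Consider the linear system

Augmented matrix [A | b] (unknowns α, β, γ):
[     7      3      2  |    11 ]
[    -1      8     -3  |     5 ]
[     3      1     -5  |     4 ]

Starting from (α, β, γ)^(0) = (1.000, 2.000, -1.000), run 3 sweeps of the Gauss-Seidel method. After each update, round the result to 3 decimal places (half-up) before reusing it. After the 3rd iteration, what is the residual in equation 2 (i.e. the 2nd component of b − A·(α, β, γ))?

Iteration 1:
  α = (11 - (3)·2.000 - (2)·-1.000) / (7) = 1.000
  β = (5 - (-1)·1.000 - (-3)·-1.000) / (8) = 0.375
  γ = (4 - (3)·1.000 - (1)·0.375) / (-5) = -0.125
Iteration 2:
  α = (11 - (3)·0.375 - (2)·-0.125) / (7) = 1.446
  β = (5 - (-1)·1.446 - (-3)·-0.125) / (8) = 0.759
  γ = (4 - (3)·1.446 - (1)·0.759) / (-5) = 0.219
Iteration 3:
  α = (11 - (3)·0.759 - (2)·0.219) / (7) = 1.184
  β = (5 - (-1)·1.184 - (-3)·0.219) / (8) = 0.855
  γ = (4 - (3)·1.184 - (1)·0.855) / (-5) = 0.081
Residual b − A·x = (-0.015, -0.413, -0.002)

-0.413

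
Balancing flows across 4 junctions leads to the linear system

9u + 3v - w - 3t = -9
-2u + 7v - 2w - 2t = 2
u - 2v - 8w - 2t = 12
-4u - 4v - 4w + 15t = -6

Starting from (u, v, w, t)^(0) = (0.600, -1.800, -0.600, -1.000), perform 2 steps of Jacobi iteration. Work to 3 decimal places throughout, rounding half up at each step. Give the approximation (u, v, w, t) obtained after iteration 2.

Iteration 1:
  u = (-9 - (3)·-1.800 - (-1)·-0.600 - (-3)·-1.000) / (9) = -0.800
  v = (2 - (-2)·0.600 - (-2)·-0.600 - (-2)·-1.000) / (7) = 0.000
  w = (12 - (1)·0.600 - (-2)·-1.800 - (-2)·-1.000) / (-8) = -0.725
  t = (-6 - (-4)·0.600 - (-4)·-1.800 - (-4)·-0.600) / (15) = -0.880
Iteration 2:
  u = (-9 - (3)·0.000 - (-1)·-0.725 - (-3)·-0.880) / (9) = -1.374
  v = (2 - (-2)·-0.800 - (-2)·-0.725 - (-2)·-0.880) / (7) = -0.401
  w = (12 - (1)·-0.800 - (-2)·0.000 - (-2)·-0.880) / (-8) = -1.380
  t = (-6 - (-4)·-0.800 - (-4)·0.000 - (-4)·-0.725) / (15) = -0.807

(-1.374, -0.401, -1.380, -0.807)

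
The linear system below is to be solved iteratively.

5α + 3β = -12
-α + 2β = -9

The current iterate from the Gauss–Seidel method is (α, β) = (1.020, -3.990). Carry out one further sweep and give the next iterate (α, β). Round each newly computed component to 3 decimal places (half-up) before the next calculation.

(-0.006, -4.503)

One sweep:
  α = (-12 - (3)·-3.990) / (5) = -0.006
  β = (-9 - (-1)·-0.006) / (2) = -4.503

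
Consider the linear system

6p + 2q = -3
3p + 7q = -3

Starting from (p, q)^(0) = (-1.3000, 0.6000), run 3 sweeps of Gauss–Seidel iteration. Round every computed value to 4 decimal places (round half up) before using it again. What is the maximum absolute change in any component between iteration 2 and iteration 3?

Iteration 1:
  p = (-3 - (2)·0.6000) / (6) = -0.7000
  q = (-3 - (3)·-0.7000) / (7) = -0.1286
Iteration 2:
  p = (-3 - (2)·-0.1286) / (6) = -0.4571
  q = (-3 - (3)·-0.4571) / (7) = -0.2327
Iteration 3:
  p = (-3 - (2)·-0.2327) / (6) = -0.4224
  q = (-3 - (3)·-0.4224) / (7) = -0.2475
Change: (0.0347, -0.0148) → max |·| = 0.0347

0.0347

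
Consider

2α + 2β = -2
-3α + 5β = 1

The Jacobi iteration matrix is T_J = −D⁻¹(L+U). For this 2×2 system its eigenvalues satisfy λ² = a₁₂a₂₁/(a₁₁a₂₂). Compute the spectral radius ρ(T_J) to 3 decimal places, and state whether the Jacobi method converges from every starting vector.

0.775

a₁₂a₂₁/(a₁₁a₂₂) = (2)·(-3) / ((2)·(5)) = -0.600000
ρ = √|-0.600000| = √0.600000 = 0.775
ρ < 1, so Jacobi converges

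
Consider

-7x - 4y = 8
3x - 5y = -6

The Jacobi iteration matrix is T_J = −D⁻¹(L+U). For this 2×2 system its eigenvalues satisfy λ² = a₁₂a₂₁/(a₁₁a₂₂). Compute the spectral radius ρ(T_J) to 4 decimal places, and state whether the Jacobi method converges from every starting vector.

0.5855

a₁₂a₂₁/(a₁₁a₂₂) = (-4)·(3) / ((-7)·(-5)) = -0.342857
ρ = √|-0.342857| = √0.342857 = 0.5855
ρ < 1, so Jacobi converges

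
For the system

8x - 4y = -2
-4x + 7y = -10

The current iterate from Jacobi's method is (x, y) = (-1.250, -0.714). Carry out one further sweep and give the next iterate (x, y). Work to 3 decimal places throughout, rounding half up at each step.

(-0.607, -2.143)

One sweep:
  x = (-2 - (-4)·-0.714) / (8) = -0.607
  y = (-10 - (-4)·-1.250) / (7) = -2.143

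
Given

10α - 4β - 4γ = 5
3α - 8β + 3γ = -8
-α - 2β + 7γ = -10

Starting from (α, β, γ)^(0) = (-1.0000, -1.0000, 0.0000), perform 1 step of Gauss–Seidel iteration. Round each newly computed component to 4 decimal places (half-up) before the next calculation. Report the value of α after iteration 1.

0.1000

Iteration 1:
  α = (5 - (-4)·-1.0000 - (-4)·0.0000) / (10) = 0.1000
  β = (-8 - (3)·0.1000 - (3)·0.0000) / (-8) = 1.0375
  γ = (-10 - (-1)·0.1000 - (-2)·1.0375) / (7) = -1.1179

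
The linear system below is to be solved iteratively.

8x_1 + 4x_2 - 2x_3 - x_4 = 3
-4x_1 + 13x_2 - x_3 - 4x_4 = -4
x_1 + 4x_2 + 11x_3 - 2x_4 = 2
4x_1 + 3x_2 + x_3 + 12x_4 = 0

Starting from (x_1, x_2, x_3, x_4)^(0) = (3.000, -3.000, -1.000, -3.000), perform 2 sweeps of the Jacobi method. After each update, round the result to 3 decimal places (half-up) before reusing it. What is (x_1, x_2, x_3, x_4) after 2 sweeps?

Iteration 1:
  x_1 = (3 - (4)·-3.000 - (-2)·-1.000 - (-1)·-3.000) / (8) = 1.250
  x_2 = (-4 - (-4)·3.000 - (-1)·-1.000 - (-4)·-3.000) / (13) = -0.385
  x_3 = (2 - (1)·3.000 - (4)·-3.000 - (-2)·-3.000) / (11) = 0.455
  x_4 = (0 - (4)·3.000 - (3)·-3.000 - (1)·-1.000) / (12) = -0.167
Iteration 2:
  x_1 = (3 - (4)·-0.385 - (-2)·0.455 - (-1)·-0.167) / (8) = 0.660
  x_2 = (-4 - (-4)·1.250 - (-1)·0.455 - (-4)·-0.167) / (13) = 0.061
  x_3 = (2 - (1)·1.250 - (4)·-0.385 - (-2)·-0.167) / (11) = 0.178
  x_4 = (0 - (4)·1.250 - (3)·-0.385 - (1)·0.455) / (12) = -0.358

(0.660, 0.061, 0.178, -0.358)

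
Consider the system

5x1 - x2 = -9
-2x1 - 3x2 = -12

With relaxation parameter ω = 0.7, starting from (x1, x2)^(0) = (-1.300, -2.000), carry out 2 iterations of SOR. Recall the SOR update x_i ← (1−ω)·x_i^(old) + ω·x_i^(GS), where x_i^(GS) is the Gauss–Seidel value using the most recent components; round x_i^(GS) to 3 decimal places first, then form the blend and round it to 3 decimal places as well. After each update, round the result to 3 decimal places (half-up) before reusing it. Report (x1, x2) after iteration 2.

(-1.405, 4.386)

Iteration 1:
  x1: GS value = (-9 - (-1)·-2.000) / (5) = -2.200;  x1 ← (1−ω)·-1.300 + ω·-2.200 = -1.930
  x2: GS value = (-12 - (-2)·-1.930) / (-3) = 5.287;  x2 ← (1−ω)·-2.000 + ω·5.287 = 3.101
Iteration 2:
  x1: GS value = (-9 - (-1)·3.101) / (5) = -1.180;  x1 ← (1−ω)·-1.930 + ω·-1.180 = -1.405
  x2: GS value = (-12 - (-2)·-1.405) / (-3) = 4.937;  x2 ← (1−ω)·3.101 + ω·4.937 = 4.386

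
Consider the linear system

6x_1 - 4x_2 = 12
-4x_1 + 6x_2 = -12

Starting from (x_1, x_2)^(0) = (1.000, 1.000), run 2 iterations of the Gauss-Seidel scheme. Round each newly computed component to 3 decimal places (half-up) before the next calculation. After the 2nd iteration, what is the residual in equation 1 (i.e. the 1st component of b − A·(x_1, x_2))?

Iteration 1:
  x_1 = (12 - (-4)·1.000) / (6) = 2.667
  x_2 = (-12 - (-4)·2.667) / (6) = -0.222
Iteration 2:
  x_1 = (12 - (-4)·-0.222) / (6) = 1.852
  x_2 = (-12 - (-4)·1.852) / (6) = -0.765
Residual b − A·x = (-2.172, -0.002)

-2.172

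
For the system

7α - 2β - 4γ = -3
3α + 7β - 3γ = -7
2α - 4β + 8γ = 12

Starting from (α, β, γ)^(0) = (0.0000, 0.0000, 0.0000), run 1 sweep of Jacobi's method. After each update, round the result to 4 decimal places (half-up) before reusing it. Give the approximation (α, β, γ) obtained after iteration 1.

(-0.4286, -1.0000, 1.5000)

Iteration 1:
  α = (-3 - (-2)·0.0000 - (-4)·0.0000) / (7) = -0.4286
  β = (-7 - (3)·0.0000 - (-3)·0.0000) / (7) = -1.0000
  γ = (12 - (2)·0.0000 - (-4)·0.0000) / (8) = 1.5000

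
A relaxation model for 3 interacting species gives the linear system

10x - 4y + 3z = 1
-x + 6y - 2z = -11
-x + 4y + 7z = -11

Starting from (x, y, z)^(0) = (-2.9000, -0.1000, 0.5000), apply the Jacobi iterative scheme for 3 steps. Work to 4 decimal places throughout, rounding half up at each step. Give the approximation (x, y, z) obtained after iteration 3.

(-0.7898, -1.9821, -0.1738)

Iteration 1:
  x = (1 - (-4)·-0.1000 - (3)·0.5000) / (10) = -0.0900
  y = (-11 - (-1)·-2.9000 - (-2)·0.5000) / (6) = -2.1500
  z = (-11 - (-1)·-2.9000 - (4)·-0.1000) / (7) = -1.9286
Iteration 2:
  x = (1 - (-4)·-2.1500 - (3)·-1.9286) / (10) = -0.1814
  y = (-11 - (-1)·-0.0900 - (-2)·-1.9286) / (6) = -2.4912
  z = (-11 - (-1)·-0.0900 - (4)·-2.1500) / (7) = -0.3557
Iteration 3:
  x = (1 - (-4)·-2.4912 - (3)·-0.3557) / (10) = -0.7898
  y = (-11 - (-1)·-0.1814 - (-2)·-0.3557) / (6) = -1.9821
  z = (-11 - (-1)·-0.1814 - (4)·-2.4912) / (7) = -0.1738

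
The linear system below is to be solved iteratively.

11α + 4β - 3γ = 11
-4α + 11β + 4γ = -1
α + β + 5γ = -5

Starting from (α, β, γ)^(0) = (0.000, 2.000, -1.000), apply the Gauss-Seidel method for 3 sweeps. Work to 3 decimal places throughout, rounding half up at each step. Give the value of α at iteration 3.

Iteration 1:
  α = (11 - (4)·2.000 - (-3)·-1.000) / (11) = 0.000
  β = (-1 - (-4)·0.000 - (4)·-1.000) / (11) = 0.273
  γ = (-5 - (1)·0.000 - (1)·0.273) / (5) = -1.055
Iteration 2:
  α = (11 - (4)·0.273 - (-3)·-1.055) / (11) = 0.613
  β = (-1 - (-4)·0.613 - (4)·-1.055) / (11) = 0.516
  γ = (-5 - (1)·0.613 - (1)·0.516) / (5) = -1.226
Iteration 3:
  α = (11 - (4)·0.516 - (-3)·-1.226) / (11) = 0.478
  β = (-1 - (-4)·0.478 - (4)·-1.226) / (11) = 0.529
  γ = (-5 - (1)·0.478 - (1)·0.529) / (5) = -1.201

0.478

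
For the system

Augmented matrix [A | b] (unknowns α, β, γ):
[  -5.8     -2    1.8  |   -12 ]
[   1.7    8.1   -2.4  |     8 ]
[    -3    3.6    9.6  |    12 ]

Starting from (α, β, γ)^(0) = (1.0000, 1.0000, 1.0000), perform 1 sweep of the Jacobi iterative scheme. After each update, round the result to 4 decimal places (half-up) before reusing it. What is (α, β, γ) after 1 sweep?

(2.0345, 1.0741, 1.1875)

Iteration 1:
  α = (-12 - (-2)·1.0000 - (1.8)·1.0000) / (-5.8) = 2.0345
  β = (8 - (1.7)·1.0000 - (-2.4)·1.0000) / (8.1) = 1.0741
  γ = (12 - (-3)·1.0000 - (3.6)·1.0000) / (9.6) = 1.1875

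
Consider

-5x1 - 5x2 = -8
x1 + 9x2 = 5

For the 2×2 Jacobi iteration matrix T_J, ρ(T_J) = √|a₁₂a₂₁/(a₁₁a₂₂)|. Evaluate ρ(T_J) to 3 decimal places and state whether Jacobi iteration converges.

a₁₂a₂₁/(a₁₁a₂₂) = (-5)·(1) / ((-5)·(9)) = 0.111111
ρ = √|0.111111| = √0.111111 = 0.333
ρ < 1, so Jacobi converges

0.333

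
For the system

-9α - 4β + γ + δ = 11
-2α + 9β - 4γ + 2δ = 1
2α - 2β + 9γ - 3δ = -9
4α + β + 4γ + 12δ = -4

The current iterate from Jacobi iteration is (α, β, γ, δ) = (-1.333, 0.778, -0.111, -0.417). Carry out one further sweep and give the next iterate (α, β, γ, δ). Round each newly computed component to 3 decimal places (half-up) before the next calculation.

(-1.627, -0.142, -0.670, 0.083)

One sweep:
  α = (11 - (-4)·0.778 - (1)·-0.111 - (1)·-0.417) / (-9) = -1.627
  β = (1 - (-2)·-1.333 - (-4)·-0.111 - (2)·-0.417) / (9) = -0.142
  γ = (-9 - (2)·-1.333 - (-2)·0.778 - (-3)·-0.417) / (9) = -0.670
  δ = (-4 - (4)·-1.333 - (1)·0.778 - (4)·-0.111) / (12) = 0.083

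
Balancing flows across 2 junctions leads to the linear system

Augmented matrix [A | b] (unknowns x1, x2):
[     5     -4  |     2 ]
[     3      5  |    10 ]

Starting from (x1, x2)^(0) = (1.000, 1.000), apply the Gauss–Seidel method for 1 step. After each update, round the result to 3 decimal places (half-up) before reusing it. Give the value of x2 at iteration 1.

Iteration 1:
  x1 = (2 - (-4)·1.000) / (5) = 1.200
  x2 = (10 - (3)·1.200) / (5) = 1.280

1.280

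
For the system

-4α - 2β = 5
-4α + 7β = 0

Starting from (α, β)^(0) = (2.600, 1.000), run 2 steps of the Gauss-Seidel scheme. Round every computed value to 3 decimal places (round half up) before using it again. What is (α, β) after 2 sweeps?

Iteration 1:
  α = (5 - (-2)·1.000) / (-4) = -1.750
  β = (0 - (-4)·-1.750) / (7) = -1.000
Iteration 2:
  α = (5 - (-2)·-1.000) / (-4) = -0.750
  β = (0 - (-4)·-0.750) / (7) = -0.429

(-0.750, -0.429)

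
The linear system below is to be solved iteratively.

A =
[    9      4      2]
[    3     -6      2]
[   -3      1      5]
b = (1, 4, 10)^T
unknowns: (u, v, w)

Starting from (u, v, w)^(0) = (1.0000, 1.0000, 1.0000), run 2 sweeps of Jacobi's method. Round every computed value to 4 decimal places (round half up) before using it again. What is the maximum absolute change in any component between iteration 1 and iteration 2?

Iteration 1:
  u = (1 - (4)·1.0000 - (2)·1.0000) / (9) = -0.5556
  v = (4 - (3)·1.0000 - (2)·1.0000) / (-6) = 0.1667
  w = (10 - (-3)·1.0000 - (1)·1.0000) / (5) = 2.4000
Iteration 2:
  u = (1 - (4)·0.1667 - (2)·2.4000) / (9) = -0.4963
  v = (4 - (3)·-0.5556 - (2)·2.4000) / (-6) = -0.1445
  w = (10 - (-3)·-0.5556 - (1)·0.1667) / (5) = 1.6333
Change: (0.0593, -0.3112, -0.7667) → max |·| = 0.7667

0.7667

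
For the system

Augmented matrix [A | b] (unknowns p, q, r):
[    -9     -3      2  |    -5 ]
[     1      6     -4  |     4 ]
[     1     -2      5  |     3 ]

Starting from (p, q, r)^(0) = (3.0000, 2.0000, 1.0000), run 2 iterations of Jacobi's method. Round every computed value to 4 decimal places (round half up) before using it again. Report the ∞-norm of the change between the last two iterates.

Iteration 1:
  p = (-5 - (-3)·2.0000 - (2)·1.0000) / (-9) = 0.1111
  q = (4 - (1)·3.0000 - (-4)·1.0000) / (6) = 0.8333
  r = (3 - (1)·3.0000 - (-2)·2.0000) / (5) = 0.8000
Iteration 2:
  p = (-5 - (-3)·0.8333 - (2)·0.8000) / (-9) = 0.4556
  q = (4 - (1)·0.1111 - (-4)·0.8000) / (6) = 1.1815
  r = (3 - (1)·0.1111 - (-2)·0.8333) / (5) = 0.9111
Change: (0.3445, 0.3482, 0.1111) → max |·| = 0.3482

0.3482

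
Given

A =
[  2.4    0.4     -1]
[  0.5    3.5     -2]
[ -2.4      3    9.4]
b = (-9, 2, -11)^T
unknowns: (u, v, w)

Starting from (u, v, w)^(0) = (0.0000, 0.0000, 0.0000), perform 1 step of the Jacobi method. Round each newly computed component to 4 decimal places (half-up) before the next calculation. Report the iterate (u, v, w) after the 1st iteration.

Iteration 1:
  u = (-9 - (0.4)·0.0000 - (-1)·0.0000) / (2.4) = -3.7500
  v = (2 - (0.5)·0.0000 - (-2)·0.0000) / (3.5) = 0.5714
  w = (-11 - (-2.4)·0.0000 - (3)·0.0000) / (9.4) = -1.1702

(-3.7500, 0.5714, -1.1702)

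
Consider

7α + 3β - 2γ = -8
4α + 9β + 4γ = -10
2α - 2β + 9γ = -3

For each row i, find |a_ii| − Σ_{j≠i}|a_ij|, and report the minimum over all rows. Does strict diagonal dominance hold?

row 1: |7| − (3+2) = 2
row 2: |9| − (4+4) = 1
row 3: |9| − (2+2) = 5
minimum over rows = 1 → strictly diagonally dominant (convergence guaranteed)

1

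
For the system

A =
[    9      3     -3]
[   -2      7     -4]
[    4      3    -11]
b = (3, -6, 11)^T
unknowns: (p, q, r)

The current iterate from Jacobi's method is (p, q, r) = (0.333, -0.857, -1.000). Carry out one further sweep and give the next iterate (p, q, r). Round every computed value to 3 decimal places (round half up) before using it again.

One sweep:
  p = (3 - (3)·-0.857 - (-3)·-1.000) / (9) = 0.286
  q = (-6 - (-2)·0.333 - (-4)·-1.000) / (7) = -1.333
  r = (11 - (4)·0.333 - (3)·-0.857) / (-11) = -1.113

(0.286, -1.333, -1.113)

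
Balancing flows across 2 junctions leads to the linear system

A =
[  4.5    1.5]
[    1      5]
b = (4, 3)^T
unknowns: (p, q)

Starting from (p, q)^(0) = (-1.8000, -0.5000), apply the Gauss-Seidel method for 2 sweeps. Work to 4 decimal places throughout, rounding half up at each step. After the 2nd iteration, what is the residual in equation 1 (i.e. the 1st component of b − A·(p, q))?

Iteration 1:
  p = (4 - (1.5)·-0.5000) / (4.5) = 1.0556
  q = (3 - (1)·1.0556) / (5) = 0.3889
Iteration 2:
  p = (4 - (1.5)·0.3889) / (4.5) = 0.7593
  q = (3 - (1)·0.7593) / (5) = 0.4481
Residual b − A·x = (-0.0890, 0.0002)

-0.0890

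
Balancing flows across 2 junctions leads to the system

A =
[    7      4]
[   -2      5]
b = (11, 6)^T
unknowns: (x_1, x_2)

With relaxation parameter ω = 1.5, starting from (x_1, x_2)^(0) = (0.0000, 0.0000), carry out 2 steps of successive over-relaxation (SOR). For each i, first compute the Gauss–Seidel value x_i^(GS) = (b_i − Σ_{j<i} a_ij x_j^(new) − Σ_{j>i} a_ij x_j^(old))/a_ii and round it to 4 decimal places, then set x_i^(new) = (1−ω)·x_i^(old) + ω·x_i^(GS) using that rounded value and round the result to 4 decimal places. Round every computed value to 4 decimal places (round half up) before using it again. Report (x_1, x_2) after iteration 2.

(-1.5765, -0.7530)

Iteration 1:
  x_1: GS value = (11 - (4)·0.0000) / (7) = 1.5714;  x_1 ← (1−ω)·0.0000 + ω·1.5714 = 2.3571
  x_2: GS value = (6 - (-2)·2.3571) / (5) = 2.1428;  x_2 ← (1−ω)·0.0000 + ω·2.1428 = 3.2142
Iteration 2:
  x_1: GS value = (11 - (4)·3.2142) / (7) = -0.2653;  x_1 ← (1−ω)·2.3571 + ω·-0.2653 = -1.5765
  x_2: GS value = (6 - (-2)·-1.5765) / (5) = 0.5694;  x_2 ← (1−ω)·3.2142 + ω·0.5694 = -0.7530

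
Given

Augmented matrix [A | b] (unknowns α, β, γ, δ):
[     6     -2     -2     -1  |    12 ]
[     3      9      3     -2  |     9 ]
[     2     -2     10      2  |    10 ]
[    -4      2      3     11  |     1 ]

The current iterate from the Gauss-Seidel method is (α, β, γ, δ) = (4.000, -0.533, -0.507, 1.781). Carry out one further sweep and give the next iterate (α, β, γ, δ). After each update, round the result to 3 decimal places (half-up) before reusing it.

(1.950, 0.915, 0.437, 0.514)

One sweep:
  α = (12 - (-2)·-0.533 - (-2)·-0.507 - (-1)·1.781) / (6) = 1.950
  β = (9 - (3)·1.950 - (3)·-0.507 - (-2)·1.781) / (9) = 0.915
  γ = (10 - (2)·1.950 - (-2)·0.915 - (2)·1.781) / (10) = 0.437
  δ = (1 - (-4)·1.950 - (2)·0.915 - (3)·0.437) / (11) = 0.514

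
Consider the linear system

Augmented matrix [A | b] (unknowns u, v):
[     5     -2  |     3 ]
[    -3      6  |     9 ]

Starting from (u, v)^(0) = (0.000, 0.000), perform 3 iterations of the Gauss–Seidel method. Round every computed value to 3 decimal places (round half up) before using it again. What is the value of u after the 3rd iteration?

1.464

Iteration 1:
  u = (3 - (-2)·0.000) / (5) = 0.600
  v = (9 - (-3)·0.600) / (6) = 1.800
Iteration 2:
  u = (3 - (-2)·1.800) / (5) = 1.320
  v = (9 - (-3)·1.320) / (6) = 2.160
Iteration 3:
  u = (3 - (-2)·2.160) / (5) = 1.464
  v = (9 - (-3)·1.464) / (6) = 2.232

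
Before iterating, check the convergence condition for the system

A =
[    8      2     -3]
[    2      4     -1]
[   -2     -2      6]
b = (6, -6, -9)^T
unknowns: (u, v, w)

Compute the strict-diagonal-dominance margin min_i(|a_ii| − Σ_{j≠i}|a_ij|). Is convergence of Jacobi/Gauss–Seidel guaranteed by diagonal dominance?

row 1: |8| − (2+3) = 3
row 2: |4| − (2+1) = 1
row 3: |6| − (2+2) = 2
minimum over rows = 1 → strictly diagonally dominant (convergence guaranteed)

1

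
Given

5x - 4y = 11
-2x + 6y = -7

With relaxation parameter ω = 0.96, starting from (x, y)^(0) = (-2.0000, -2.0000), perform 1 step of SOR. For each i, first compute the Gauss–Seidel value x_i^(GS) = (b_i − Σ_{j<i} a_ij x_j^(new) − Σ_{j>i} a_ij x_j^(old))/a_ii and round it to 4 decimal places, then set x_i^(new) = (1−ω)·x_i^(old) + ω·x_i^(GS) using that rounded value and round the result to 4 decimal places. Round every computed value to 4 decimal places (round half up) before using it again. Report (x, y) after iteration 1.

Iteration 1:
  x: GS value = (11 - (-4)·-2.0000) / (5) = 0.6000;  x ← (1−ω)·-2.0000 + ω·0.6000 = 0.4960
  y: GS value = (-7 - (-2)·0.4960) / (6) = -1.0013;  y ← (1−ω)·-2.0000 + ω·-1.0013 = -1.0412

(0.4960, -1.0412)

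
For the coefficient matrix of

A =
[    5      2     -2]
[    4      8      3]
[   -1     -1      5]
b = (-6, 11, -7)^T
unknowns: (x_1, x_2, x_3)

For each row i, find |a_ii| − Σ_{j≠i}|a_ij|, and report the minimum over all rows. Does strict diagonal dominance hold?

row 1: |5| − (2+2) = 1
row 2: |8| − (4+3) = 1
row 3: |5| − (1+1) = 3
minimum over rows = 1 → strictly diagonally dominant (convergence guaranteed)

1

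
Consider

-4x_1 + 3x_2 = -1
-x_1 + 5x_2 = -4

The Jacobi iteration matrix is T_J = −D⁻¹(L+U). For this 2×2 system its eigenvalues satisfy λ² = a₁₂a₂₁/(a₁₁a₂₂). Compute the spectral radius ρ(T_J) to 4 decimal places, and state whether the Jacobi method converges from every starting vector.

a₁₂a₂₁/(a₁₁a₂₂) = (3)·(-1) / ((-4)·(5)) = 0.150000
ρ = √|0.150000| = √0.150000 = 0.3873
ρ < 1, so Jacobi converges

0.3873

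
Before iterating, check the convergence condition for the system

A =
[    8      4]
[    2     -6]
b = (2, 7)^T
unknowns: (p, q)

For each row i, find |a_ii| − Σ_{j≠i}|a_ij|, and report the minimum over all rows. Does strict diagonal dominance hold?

row 1: |8| − (4) = 4
row 2: |-6| − (2) = 4
minimum over rows = 4 → strictly diagonally dominant (convergence guaranteed)

4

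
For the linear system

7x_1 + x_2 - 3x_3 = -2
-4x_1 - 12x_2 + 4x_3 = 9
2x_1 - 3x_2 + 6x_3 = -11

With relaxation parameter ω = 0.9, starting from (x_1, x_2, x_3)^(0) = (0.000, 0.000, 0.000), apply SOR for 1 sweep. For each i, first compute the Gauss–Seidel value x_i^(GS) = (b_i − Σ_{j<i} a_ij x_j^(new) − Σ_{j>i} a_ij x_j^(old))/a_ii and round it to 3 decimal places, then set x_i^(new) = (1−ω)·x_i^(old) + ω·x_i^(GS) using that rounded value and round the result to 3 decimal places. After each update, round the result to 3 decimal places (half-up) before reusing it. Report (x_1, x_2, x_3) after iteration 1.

Iteration 1:
  x_1: GS value = (-2 - (1)·0.000 - (-3)·0.000) / (7) = -0.286;  x_1 ← (1−ω)·0.000 + ω·-0.286 = -0.257
  x_2: GS value = (9 - (-4)·-0.257 - (4)·0.000) / (-12) = -0.664;  x_2 ← (1−ω)·0.000 + ω·-0.664 = -0.598
  x_3: GS value = (-11 - (2)·-0.257 - (-3)·-0.598) / (6) = -2.047;  x_3 ← (1−ω)·0.000 + ω·-2.047 = -1.842

(-0.257, -0.598, -1.842)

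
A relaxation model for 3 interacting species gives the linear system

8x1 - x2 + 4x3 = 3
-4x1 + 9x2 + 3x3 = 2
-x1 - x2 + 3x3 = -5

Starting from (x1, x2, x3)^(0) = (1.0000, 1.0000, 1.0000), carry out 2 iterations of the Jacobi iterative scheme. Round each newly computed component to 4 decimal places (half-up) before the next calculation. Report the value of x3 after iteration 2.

Iteration 1:
  x1 = (3 - (-1)·1.0000 - (4)·1.0000) / (8) = 0.0000
  x2 = (2 - (-4)·1.0000 - (3)·1.0000) / (9) = 0.3333
  x3 = (-5 - (-1)·1.0000 - (-1)·1.0000) / (3) = -1.0000
Iteration 2:
  x1 = (3 - (-1)·0.3333 - (4)·-1.0000) / (8) = 0.9167
  x2 = (2 - (-4)·0.0000 - (3)·-1.0000) / (9) = 0.5556
  x3 = (-5 - (-1)·0.0000 - (-1)·0.3333) / (3) = -1.5556

-1.5556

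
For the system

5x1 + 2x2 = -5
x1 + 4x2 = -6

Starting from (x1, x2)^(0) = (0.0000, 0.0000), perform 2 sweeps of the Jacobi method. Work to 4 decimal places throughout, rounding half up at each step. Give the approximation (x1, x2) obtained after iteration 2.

Iteration 1:
  x1 = (-5 - (2)·0.0000) / (5) = -1.0000
  x2 = (-6 - (1)·0.0000) / (4) = -1.5000
Iteration 2:
  x1 = (-5 - (2)·-1.5000) / (5) = -0.4000
  x2 = (-6 - (1)·-1.0000) / (4) = -1.2500

(-0.4000, -1.2500)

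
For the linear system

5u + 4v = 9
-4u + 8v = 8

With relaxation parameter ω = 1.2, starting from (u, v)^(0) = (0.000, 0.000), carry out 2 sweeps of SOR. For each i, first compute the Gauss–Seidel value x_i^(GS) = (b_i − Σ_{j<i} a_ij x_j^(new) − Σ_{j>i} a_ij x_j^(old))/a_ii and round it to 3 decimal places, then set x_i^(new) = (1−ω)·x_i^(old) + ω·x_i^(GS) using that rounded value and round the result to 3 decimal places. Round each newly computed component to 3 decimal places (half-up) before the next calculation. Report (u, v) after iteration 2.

(-0.668, 0.300)

Iteration 1:
  u: GS value = (9 - (4)·0.000) / (5) = 1.800;  u ← (1−ω)·0.000 + ω·1.800 = 2.160
  v: GS value = (8 - (-4)·2.160) / (8) = 2.080;  v ← (1−ω)·0.000 + ω·2.080 = 2.496
Iteration 2:
  u: GS value = (9 - (4)·2.496) / (5) = -0.197;  u ← (1−ω)·2.160 + ω·-0.197 = -0.668
  v: GS value = (8 - (-4)·-0.668) / (8) = 0.666;  v ← (1−ω)·2.496 + ω·0.666 = 0.300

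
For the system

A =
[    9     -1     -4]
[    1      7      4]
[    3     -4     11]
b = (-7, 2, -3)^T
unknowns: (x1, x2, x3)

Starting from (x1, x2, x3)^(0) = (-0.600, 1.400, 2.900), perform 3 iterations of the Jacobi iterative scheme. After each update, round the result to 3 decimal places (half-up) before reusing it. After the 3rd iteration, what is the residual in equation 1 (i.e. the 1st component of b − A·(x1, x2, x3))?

4.311

Iteration 1:
  x1 = (-7 - (-1)·1.400 - (-4)·2.900) / (9) = 0.667
  x2 = (2 - (1)·-0.600 - (4)·2.900) / (7) = -1.286
  x3 = (-3 - (3)·-0.600 - (-4)·1.400) / (11) = 0.400
Iteration 2:
  x1 = (-7 - (-1)·-1.286 - (-4)·0.400) / (9) = -0.743
  x2 = (2 - (1)·0.667 - (4)·0.400) / (7) = -0.038
  x3 = (-3 - (3)·0.667 - (-4)·-1.286) / (11) = -0.922
Iteration 3:
  x1 = (-7 - (-1)·-0.038 - (-4)·-0.922) / (9) = -1.192
  x2 = (2 - (1)·-0.743 - (4)·-0.922) / (7) = 0.919
  x3 = (-3 - (3)·-0.743 - (-4)·-0.038) / (11) = -0.084
Residual b − A·x = (4.311, -2.905, 5.176)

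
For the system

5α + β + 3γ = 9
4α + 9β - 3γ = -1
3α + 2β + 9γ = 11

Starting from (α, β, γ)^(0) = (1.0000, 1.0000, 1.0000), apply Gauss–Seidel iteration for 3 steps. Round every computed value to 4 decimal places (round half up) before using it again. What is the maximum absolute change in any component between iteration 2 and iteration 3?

Iteration 1:
  α = (9 - (1)·1.0000 - (3)·1.0000) / (5) = 1.0000
  β = (-1 - (4)·1.0000 - (-3)·1.0000) / (9) = -0.2222
  γ = (11 - (3)·1.0000 - (2)·-0.2222) / (9) = 0.9383
Iteration 2:
  α = (9 - (1)·-0.2222 - (3)·0.9383) / (5) = 1.2815
  β = (-1 - (4)·1.2815 - (-3)·0.9383) / (9) = -0.3679
  γ = (11 - (3)·1.2815 - (2)·-0.3679) / (9) = 0.8768
Iteration 3:
  α = (9 - (1)·-0.3679 - (3)·0.8768) / (5) = 1.3475
  β = (-1 - (4)·1.3475 - (-3)·0.8768) / (9) = -0.4177
  γ = (11 - (3)·1.3475 - (2)·-0.4177) / (9) = 0.8659
Change: (0.0660, -0.0498, -0.0109) → max |·| = 0.0660

0.0660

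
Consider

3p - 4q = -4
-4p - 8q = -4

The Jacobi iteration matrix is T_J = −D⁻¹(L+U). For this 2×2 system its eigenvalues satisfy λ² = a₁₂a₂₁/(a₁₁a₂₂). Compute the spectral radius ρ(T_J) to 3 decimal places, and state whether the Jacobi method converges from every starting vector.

a₁₂a₂₁/(a₁₁a₂₂) = (-4)·(-4) / ((3)·(-8)) = -0.666667
ρ = √|-0.666667| = √0.666667 = 0.816
ρ < 1, so Jacobi converges

0.816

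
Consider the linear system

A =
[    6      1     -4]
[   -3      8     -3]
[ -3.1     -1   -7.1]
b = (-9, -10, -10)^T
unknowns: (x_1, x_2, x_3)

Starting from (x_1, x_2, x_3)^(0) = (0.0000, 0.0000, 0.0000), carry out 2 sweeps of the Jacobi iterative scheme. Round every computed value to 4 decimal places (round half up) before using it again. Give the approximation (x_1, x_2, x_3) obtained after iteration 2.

Iteration 1:
  x_1 = (-9 - (1)·0.0000 - (-4)·0.0000) / (6) = -1.5000
  x_2 = (-10 - (-3)·0.0000 - (-3)·0.0000) / (8) = -1.2500
  x_3 = (-10 - (-3.1)·0.0000 - (-1)·0.0000) / (-7.1) = 1.4085
Iteration 2:
  x_1 = (-9 - (1)·-1.2500 - (-4)·1.4085) / (6) = -0.3527
  x_2 = (-10 - (-3)·-1.5000 - (-3)·1.4085) / (8) = -1.2843
  x_3 = (-10 - (-3.1)·-1.5000 - (-1)·-1.2500) / (-7.1) = 2.2394

(-0.3527, -1.2843, 2.2394)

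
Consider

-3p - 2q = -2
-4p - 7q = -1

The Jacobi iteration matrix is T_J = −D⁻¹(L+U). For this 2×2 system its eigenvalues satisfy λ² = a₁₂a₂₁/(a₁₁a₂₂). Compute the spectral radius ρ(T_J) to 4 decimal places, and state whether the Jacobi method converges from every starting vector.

0.6172

a₁₂a₂₁/(a₁₁a₂₂) = (-2)·(-4) / ((-3)·(-7)) = 0.380952
ρ = √|0.380952| = √0.380952 = 0.6172
ρ < 1, so Jacobi converges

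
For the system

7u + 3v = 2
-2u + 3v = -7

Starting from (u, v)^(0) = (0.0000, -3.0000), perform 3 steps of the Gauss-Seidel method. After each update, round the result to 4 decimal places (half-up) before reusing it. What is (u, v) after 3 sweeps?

(1.0466, -1.6356)

Iteration 1:
  u = (2 - (3)·-3.0000) / (7) = 1.5714
  v = (-7 - (-2)·1.5714) / (3) = -1.2857
Iteration 2:
  u = (2 - (3)·-1.2857) / (7) = 0.8367
  v = (-7 - (-2)·0.8367) / (3) = -1.7755
Iteration 3:
  u = (2 - (3)·-1.7755) / (7) = 1.0466
  v = (-7 - (-2)·1.0466) / (3) = -1.6356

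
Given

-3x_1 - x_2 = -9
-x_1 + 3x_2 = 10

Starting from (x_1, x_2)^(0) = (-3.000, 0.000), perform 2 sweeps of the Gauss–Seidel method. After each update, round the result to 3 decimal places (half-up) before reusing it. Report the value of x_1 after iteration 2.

1.556

Iteration 1:
  x_1 = (-9 - (-1)·0.000) / (-3) = 3.000
  x_2 = (10 - (-1)·3.000) / (3) = 4.333
Iteration 2:
  x_1 = (-9 - (-1)·4.333) / (-3) = 1.556
  x_2 = (10 - (-1)·1.556) / (3) = 3.852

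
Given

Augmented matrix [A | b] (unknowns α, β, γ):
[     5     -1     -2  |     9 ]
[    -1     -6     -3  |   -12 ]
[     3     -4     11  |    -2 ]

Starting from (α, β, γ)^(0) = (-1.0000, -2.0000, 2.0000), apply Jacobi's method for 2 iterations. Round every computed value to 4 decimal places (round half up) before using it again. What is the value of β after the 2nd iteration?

Iteration 1:
  α = (9 - (-1)·-2.0000 - (-2)·2.0000) / (5) = 2.2000
  β = (-12 - (-1)·-1.0000 - (-3)·2.0000) / (-6) = 1.1667
  γ = (-2 - (3)·-1.0000 - (-4)·-2.0000) / (11) = -0.6364
Iteration 2:
  α = (9 - (-1)·1.1667 - (-2)·-0.6364) / (5) = 1.7788
  β = (-12 - (-1)·2.2000 - (-3)·-0.6364) / (-6) = 1.9515
  γ = (-2 - (3)·2.2000 - (-4)·1.1667) / (11) = -0.3576

1.9515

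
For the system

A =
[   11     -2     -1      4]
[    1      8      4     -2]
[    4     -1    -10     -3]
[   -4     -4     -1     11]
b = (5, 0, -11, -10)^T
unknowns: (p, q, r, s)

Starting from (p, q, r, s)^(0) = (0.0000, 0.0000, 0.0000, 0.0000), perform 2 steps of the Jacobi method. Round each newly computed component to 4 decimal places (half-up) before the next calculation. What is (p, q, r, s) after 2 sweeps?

(0.8851, -0.8341, 1.5545, -0.6438)

Iteration 1:
  p = (5 - (-2)·0.0000 - (-1)·0.0000 - (4)·0.0000) / (11) = 0.4545
  q = (0 - (1)·0.0000 - (4)·0.0000 - (-2)·0.0000) / (8) = 0.0000
  r = (-11 - (4)·0.0000 - (-1)·0.0000 - (-3)·0.0000) / (-10) = 1.1000
  s = (-10 - (-4)·0.0000 - (-4)·0.0000 - (-1)·0.0000) / (11) = -0.9091
Iteration 2:
  p = (5 - (-2)·0.0000 - (-1)·1.1000 - (4)·-0.9091) / (11) = 0.8851
  q = (0 - (1)·0.4545 - (4)·1.1000 - (-2)·-0.9091) / (8) = -0.8341
  r = (-11 - (4)·0.4545 - (-1)·0.0000 - (-3)·-0.9091) / (-10) = 1.5545
  s = (-10 - (-4)·0.4545 - (-4)·0.0000 - (-1)·1.1000) / (11) = -0.6438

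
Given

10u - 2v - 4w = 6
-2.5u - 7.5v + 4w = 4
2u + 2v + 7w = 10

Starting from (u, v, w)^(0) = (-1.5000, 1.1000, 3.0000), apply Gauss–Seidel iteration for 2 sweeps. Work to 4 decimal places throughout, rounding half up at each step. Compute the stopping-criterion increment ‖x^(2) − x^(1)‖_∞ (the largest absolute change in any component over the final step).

1.0457

Iteration 1:
  u = (6 - (-2)·1.1000 - (-4)·3.0000) / (10) = 2.0200
  v = (4 - (-2.5)·2.0200 - (4)·3.0000) / (-7.5) = 0.3933
  w = (10 - (2)·2.0200 - (2)·0.3933) / (7) = 0.7391
Iteration 2:
  u = (6 - (-2)·0.3933 - (-4)·0.7391) / (10) = 0.9743
  v = (4 - (-2.5)·0.9743 - (4)·0.7391) / (-7.5) = -0.4639
  w = (10 - (2)·0.9743 - (2)·-0.4639) / (7) = 1.2827
Change: (-1.0457, -0.8572, 0.5436) → max |·| = 1.0457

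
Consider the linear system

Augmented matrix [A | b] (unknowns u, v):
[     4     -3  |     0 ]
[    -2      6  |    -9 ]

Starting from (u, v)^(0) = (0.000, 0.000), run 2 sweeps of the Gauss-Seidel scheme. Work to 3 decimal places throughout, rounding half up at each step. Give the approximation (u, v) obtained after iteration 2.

(-1.125, -1.875)

Iteration 1:
  u = (0 - (-3)·0.000) / (4) = 0.000
  v = (-9 - (-2)·0.000) / (6) = -1.500
Iteration 2:
  u = (0 - (-3)·-1.500) / (4) = -1.125
  v = (-9 - (-2)·-1.125) / (6) = -1.875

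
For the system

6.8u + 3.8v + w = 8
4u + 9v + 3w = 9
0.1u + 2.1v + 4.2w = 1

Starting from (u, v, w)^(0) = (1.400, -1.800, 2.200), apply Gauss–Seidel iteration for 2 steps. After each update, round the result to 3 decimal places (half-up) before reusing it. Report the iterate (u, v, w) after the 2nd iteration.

(1.420, 0.211, 0.099)

Iteration 1:
  u = (8 - (3.8)·-1.800 - (1)·2.200) / (6.8) = 1.859
  v = (9 - (4)·1.859 - (3)·2.200) / (9) = -0.560
  w = (1 - (0.1)·1.859 - (2.1)·-0.560) / (4.2) = 0.474
Iteration 2:
  u = (8 - (3.8)·-0.560 - (1)·0.474) / (6.8) = 1.420
  v = (9 - (4)·1.420 - (3)·0.474) / (9) = 0.211
  w = (1 - (0.1)·1.420 - (2.1)·0.211) / (4.2) = 0.099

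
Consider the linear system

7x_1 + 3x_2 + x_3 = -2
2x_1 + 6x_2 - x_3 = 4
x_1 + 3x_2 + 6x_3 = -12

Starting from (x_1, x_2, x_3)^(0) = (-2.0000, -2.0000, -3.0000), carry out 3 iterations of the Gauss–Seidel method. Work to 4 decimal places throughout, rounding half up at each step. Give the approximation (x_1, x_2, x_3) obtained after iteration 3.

Iteration 1:
  x_1 = (-2 - (3)·-2.0000 - (1)·-3.0000) / (7) = 1.0000
  x_2 = (4 - (2)·1.0000 - (-1)·-3.0000) / (6) = -0.1667
  x_3 = (-12 - (1)·1.0000 - (3)·-0.1667) / (6) = -2.0833
Iteration 2:
  x_1 = (-2 - (3)·-0.1667 - (1)·-2.0833) / (7) = 0.0833
  x_2 = (4 - (2)·0.0833 - (-1)·-2.0833) / (6) = 0.2917
  x_3 = (-12 - (1)·0.0833 - (3)·0.2917) / (6) = -2.1597
Iteration 3:
  x_1 = (-2 - (3)·0.2917 - (1)·-2.1597) / (7) = -0.1022
  x_2 = (4 - (2)·-0.1022 - (-1)·-2.1597) / (6) = 0.3408
  x_3 = (-12 - (1)·-0.1022 - (3)·0.3408) / (6) = -2.1534

(-0.1022, 0.3408, -2.1534)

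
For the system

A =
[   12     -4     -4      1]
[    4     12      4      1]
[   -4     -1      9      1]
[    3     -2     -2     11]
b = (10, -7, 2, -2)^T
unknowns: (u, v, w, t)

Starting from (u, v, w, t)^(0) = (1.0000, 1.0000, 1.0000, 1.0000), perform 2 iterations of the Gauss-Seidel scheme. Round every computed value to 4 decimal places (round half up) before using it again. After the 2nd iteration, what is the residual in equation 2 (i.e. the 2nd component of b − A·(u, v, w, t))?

Iteration 1:
  u = (10 - (-4)·1.0000 - (-4)·1.0000 - (1)·1.0000) / (12) = 1.4167
  v = (-7 - (4)·1.4167 - (4)·1.0000 - (1)·1.0000) / (12) = -1.4722
  w = (2 - (-4)·1.4167 - (-1)·-1.4722 - (1)·1.0000) / (9) = 0.5772
  t = (-2 - (3)·1.4167 - (-2)·-1.4722 - (-2)·0.5772) / (11) = -0.7309
Iteration 2:
  u = (10 - (-4)·-1.4722 - (-4)·0.5772 - (1)·-0.7309) / (12) = 0.5959
  v = (-7 - (4)·0.5959 - (4)·0.5772 - (1)·-0.7309) / (12) = -0.9135
  w = (2 - (-4)·0.5959 - (-1)·-0.9135 - (1)·-0.7309) / (9) = 0.4668
  t = (-2 - (3)·0.5959 - (-2)·-0.9135 - (-2)·0.4668) / (11) = -0.4256
Residual b − A·x = (1.4880, 0.1368, -0.3055, 0.0005)

0.1368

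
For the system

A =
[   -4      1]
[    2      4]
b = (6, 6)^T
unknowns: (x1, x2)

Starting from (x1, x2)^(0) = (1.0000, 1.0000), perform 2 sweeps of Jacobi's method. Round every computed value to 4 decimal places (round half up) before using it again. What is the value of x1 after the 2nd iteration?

-1.2500

Iteration 1:
  x1 = (6 - (1)·1.0000) / (-4) = -1.2500
  x2 = (6 - (2)·1.0000) / (4) = 1.0000
Iteration 2:
  x1 = (6 - (1)·1.0000) / (-4) = -1.2500
  x2 = (6 - (2)·-1.2500) / (4) = 2.1250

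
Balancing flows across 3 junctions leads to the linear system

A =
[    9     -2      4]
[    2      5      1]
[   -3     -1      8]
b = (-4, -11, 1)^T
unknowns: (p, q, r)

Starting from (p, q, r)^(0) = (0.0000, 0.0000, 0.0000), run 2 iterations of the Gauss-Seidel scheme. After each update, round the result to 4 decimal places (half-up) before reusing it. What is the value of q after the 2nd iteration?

-1.8359

Iteration 1:
  p = (-4 - (-2)·0.0000 - (4)·0.0000) / (9) = -0.4444
  q = (-11 - (2)·-0.4444 - (1)·0.0000) / (5) = -2.0222
  r = (1 - (-3)·-0.4444 - (-1)·-2.0222) / (8) = -0.2944
Iteration 2:
  p = (-4 - (-2)·-2.0222 - (4)·-0.2944) / (9) = -0.7630
  q = (-11 - (2)·-0.7630 - (1)·-0.2944) / (5) = -1.8359
  r = (1 - (-3)·-0.7630 - (-1)·-1.8359) / (8) = -0.3906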